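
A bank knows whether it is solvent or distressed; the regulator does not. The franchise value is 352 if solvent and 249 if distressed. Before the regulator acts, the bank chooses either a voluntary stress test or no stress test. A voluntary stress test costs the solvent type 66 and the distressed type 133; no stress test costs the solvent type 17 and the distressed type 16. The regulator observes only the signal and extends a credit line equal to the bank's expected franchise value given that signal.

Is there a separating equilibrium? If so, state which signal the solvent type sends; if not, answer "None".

Try solvent → stress test, distressed → no stress test:
  Under separation the regulator infers type exactly: stress test → solvent (pays 352), no stress test → distressed (pays 249).
  Solvent: stress test gives 352 − 66 = 286; no stress test gives 249 − 17 = 232. No deviation. ✓
  Distressed: no stress test gives 249 − 16 = 233; stress test gives 352 − 133 = 219. No deviation. ✓
Both hold — the solvent type sends stress test.

stress test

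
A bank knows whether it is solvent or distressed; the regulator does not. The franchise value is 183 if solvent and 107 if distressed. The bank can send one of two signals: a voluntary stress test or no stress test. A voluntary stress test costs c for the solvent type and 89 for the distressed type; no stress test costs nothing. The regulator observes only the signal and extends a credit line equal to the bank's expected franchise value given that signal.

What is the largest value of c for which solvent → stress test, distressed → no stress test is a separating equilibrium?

Under separation: stress test → solvent (pays 183); no stress test → distressed (pays 107).
Distressed: 107 − 0 = 107 ≥ 183 − 89 = 94. Holds regardless of c. ✓
Solvent: 183 − c ≥ 107 − 0, so c ≤ 183 − 107 = 76.

76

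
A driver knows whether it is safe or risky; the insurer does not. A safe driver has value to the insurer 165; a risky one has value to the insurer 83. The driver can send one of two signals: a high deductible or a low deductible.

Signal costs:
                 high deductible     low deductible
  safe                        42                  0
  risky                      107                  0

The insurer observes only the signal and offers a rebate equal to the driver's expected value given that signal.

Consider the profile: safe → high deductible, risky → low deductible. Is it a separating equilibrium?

If types separate, high deductible earns payment 165 and low deductible earns 83.
Safe: high deductible gives 165 − 42 = 123; low deductible gives 83 − 0 = 83. No deviation. ✓
Risky: low deductible gives 83 − 0 = 83; high deductible gives 165 − 107 = 58. No deviation. ✓
Neither type gains from mimicking the other.

Yes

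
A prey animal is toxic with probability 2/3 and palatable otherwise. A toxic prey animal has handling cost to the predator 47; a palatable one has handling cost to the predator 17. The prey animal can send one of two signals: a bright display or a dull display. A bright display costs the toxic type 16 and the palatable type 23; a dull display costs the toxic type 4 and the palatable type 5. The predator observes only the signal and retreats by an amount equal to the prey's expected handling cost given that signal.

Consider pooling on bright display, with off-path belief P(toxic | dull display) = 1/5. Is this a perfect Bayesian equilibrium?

No

At the pooled signal (bright display) the predator holds the prior 2/3 and pays 2/3·47 + 1/3·17 = 37. Off-path (dull display) belief 1/5 gives 1/5·47 + 4/5·17 = 23.
Toxic: bright display gives 37 − 16 = 21; dull display gives 23 − 4 = 19. Stays. ✓
Palatable: bright display gives 37 − 23 = 14; dull display gives 23 − 5 = 18. Deviates. ✗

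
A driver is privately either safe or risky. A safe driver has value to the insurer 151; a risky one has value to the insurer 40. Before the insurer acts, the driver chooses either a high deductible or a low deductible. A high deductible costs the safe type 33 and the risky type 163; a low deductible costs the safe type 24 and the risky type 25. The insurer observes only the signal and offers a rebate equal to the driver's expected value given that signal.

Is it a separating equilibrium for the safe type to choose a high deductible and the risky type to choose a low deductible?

Yes

Under separation the insurer infers type exactly: high deductible → safe (pays 151), low deductible → risky (pays 40).
Safe: high deductible gives 151 − 33 = 118; low deductible gives 40 − 24 = 16. No deviation. ✓
Risky: low deductible gives 40 − 25 = 15; high deductible gives 151 − 163 = -12. No deviation. ✓
Both incentive constraints hold.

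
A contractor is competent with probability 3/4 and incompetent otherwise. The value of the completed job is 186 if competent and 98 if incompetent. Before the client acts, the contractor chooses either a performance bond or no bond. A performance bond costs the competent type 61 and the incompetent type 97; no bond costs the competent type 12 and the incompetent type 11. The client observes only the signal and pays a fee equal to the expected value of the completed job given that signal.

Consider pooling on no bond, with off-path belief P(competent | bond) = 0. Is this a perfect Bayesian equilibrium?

On the equilibrium path (no bond) the client holds the prior 3/4 and pays 3/4·186 + 1/4·98 = 164. Off-path (bond) belief 0 gives 0·186 + 1·98 = 98.
Competent: no bond gives 164 − 12 = 152; bond gives 98 − 61 = 37. Stays. ✓
Incompetent: no bond gives 164 − 11 = 153; bond gives 98 − 97 = 1. Stays. ✓
Beliefs are Bayes-consistent on-path and both types best-respond.

Yes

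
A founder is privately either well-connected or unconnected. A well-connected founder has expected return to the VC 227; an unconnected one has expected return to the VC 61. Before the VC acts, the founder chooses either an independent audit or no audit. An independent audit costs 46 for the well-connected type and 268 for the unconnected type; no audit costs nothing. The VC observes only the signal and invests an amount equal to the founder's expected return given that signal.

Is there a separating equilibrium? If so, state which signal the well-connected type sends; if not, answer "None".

Try well-connected → audit, unconnected → no audit:
  If types separate, audit earns payment 227 and no audit earns 61.
  Well-connected: audit gives 227 − 46 = 181; no audit gives 61 − 0 = 61. No deviation. ✓
  Unconnected: no audit gives 61 − 0 = 61; audit gives 227 − 268 = -41. No deviation. ✓
Both hold — the well-connected type sends audit.

audit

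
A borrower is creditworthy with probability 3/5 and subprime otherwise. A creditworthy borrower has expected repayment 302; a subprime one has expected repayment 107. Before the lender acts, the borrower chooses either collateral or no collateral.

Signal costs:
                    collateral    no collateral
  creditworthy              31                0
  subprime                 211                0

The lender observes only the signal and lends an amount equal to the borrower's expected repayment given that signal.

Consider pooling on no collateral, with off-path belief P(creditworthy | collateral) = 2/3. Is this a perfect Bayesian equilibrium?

Yes

At the pooled signal (no collateral) the lender holds the prior 3/5 and pays 3/5·302 + 2/5·107 = 224. Off-path (collateral) belief 2/3 gives 2/3·302 + 1/3·107 = 237.
Creditworthy: no collateral gives 224 − 0 = 224; collateral gives 237 − 31 = 206. Stays. ✓
Subprime: no collateral gives 224 − 0 = 224; collateral gives 237 − 211 = 26. Stays. ✓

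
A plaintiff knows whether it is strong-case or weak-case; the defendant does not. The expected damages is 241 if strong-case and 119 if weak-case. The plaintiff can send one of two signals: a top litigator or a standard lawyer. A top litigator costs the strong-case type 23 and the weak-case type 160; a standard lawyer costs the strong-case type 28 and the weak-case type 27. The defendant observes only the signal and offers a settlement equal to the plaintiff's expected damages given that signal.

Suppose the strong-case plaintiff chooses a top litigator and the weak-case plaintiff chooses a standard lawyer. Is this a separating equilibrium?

Yes

Under separation the defendant infers type exactly: top litigator → strong-case (pays 241), standard lawyer → weak-case (pays 119).
Strong-case: top litigator gives 241 − 23 = 218; standard lawyer gives 119 − 28 = 91. No deviation. ✓
Weak-case: standard lawyer gives 119 − 27 = 92; top litigator gives 241 − 160 = 81. No deviation. ✓
Neither type gains from mimicking the other.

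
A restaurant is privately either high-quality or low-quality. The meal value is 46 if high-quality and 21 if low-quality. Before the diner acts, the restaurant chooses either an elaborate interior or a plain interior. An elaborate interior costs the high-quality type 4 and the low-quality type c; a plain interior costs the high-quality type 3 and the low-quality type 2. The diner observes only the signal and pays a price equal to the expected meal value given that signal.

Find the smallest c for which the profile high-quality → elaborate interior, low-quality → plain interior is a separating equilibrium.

27

Under separation: elaborate interior → high-quality (pays 46); plain interior → low-quality (pays 21).
High-quality: 46 − 4 = 42 ≥ 21 − 3 = 18. Holds regardless of c. ✓
Low-quality: 21 − 2 ≥ 46 − c, so c ≥ 46 − 19 = 27.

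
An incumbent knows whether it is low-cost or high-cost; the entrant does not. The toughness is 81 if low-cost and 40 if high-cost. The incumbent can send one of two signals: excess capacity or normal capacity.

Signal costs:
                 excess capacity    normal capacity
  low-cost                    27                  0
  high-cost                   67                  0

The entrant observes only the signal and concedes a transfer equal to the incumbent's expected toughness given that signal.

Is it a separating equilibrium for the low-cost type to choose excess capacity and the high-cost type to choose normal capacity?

Under separation the entrant infers type exactly: excess capacity → low-cost (pays 81), normal capacity → high-cost (pays 40).
Low-cost: excess capacity gives 81 − 27 = 54; normal capacity gives 40 − 0 = 40. No deviation. ✓
High-cost: normal capacity gives 40 − 0 = 40; excess capacity gives 81 − 67 = 14. No deviation. ✓
Both incentive constraints hold.

Yes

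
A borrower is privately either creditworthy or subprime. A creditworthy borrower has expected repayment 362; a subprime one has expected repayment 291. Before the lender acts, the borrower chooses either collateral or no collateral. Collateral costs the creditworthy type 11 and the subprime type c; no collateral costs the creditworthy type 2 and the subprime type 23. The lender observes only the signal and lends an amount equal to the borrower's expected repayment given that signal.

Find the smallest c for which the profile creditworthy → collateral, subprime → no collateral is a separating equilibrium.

94

Under separation: collateral → creditworthy (pays 362); no collateral → subprime (pays 291).
Creditworthy: 362 − 11 = 351 ≥ 291 − 2 = 289. Holds regardless of c. ✓
Subprime: 291 − 23 ≥ 362 − c, so c ≥ 362 − 268 = 94.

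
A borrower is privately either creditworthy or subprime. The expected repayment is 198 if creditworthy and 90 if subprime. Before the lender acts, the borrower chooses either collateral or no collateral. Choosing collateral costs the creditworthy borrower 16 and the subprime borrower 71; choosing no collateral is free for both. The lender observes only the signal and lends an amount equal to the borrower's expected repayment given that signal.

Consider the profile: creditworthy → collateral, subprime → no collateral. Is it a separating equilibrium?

No

Under separation the lender infers type exactly: collateral → creditworthy (pays 198), no collateral → subprime (pays 90).
Creditworthy: collateral gives 198 − 16 = 182; no collateral gives 90 − 0 = 90. No deviation. ✓
Subprime: no collateral gives 90 − 0 = 90; collateral gives 198 − 71 = 127. Would deviate. ✗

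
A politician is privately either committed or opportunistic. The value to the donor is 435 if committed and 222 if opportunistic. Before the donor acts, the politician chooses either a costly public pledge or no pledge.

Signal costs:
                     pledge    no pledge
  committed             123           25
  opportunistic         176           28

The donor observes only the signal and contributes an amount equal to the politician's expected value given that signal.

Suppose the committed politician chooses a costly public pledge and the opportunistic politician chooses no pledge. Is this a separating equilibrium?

Under separation the donor infers type exactly: pledge → committed (pays 435), no pledge → opportunistic (pays 222).
Committed: pledge gives 435 − 123 = 312; no pledge gives 222 − 25 = 197. No deviation. ✓
Opportunistic: no pledge gives 222 − 28 = 194; pledge gives 435 − 176 = 259. Would deviate. ✗

No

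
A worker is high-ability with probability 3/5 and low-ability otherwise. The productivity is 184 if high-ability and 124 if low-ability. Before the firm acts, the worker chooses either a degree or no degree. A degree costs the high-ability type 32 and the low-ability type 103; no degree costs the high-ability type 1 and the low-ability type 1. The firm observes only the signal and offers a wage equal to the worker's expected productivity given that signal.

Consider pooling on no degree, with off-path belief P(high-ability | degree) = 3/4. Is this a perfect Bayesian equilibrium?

On the equilibrium path (no degree) the firm holds the prior 3/5 and pays 3/5·184 + 2/5·124 = 160. Off-path (degree) belief 3/4 gives 3/4·184 + 1/4·124 = 169.
High-ability: no degree gives 160 − 1 = 159; degree gives 169 − 32 = 137. Stays. ✓
Low-ability: no degree gives 160 − 1 = 159; degree gives 169 − 103 = 66. Stays. ✓
Beliefs are Bayes-consistent on-path and both types best-respond.

Yes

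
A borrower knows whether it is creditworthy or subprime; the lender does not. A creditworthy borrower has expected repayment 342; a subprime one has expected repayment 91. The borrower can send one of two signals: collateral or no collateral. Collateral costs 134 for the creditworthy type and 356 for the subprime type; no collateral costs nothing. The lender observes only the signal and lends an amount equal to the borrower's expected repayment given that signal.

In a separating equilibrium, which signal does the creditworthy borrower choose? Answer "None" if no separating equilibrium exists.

collateral

Try creditworthy → collateral, subprime → no collateral:
  Under separation the lender infers type exactly: collateral → creditworthy (pays 342), no collateral → subprime (pays 91).
  Creditworthy: collateral gives 342 − 134 = 208; no collateral gives 91 − 0 = 91. No deviation. ✓
  Subprime: no collateral gives 91 − 0 = 91; collateral gives 342 − 356 = -14. No deviation. ✓
Both hold — the creditworthy type sends collateral.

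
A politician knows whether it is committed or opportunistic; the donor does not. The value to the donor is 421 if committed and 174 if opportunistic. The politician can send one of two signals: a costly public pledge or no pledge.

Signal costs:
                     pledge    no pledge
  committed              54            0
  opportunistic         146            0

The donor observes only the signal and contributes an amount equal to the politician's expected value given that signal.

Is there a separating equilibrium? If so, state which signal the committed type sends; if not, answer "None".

Try committed → pledge, opportunistic → no pledge:
  Under separation the donor infers type exactly: pledge → committed (pays 421), no pledge → opportunistic (pays 174).
  Committed: pledge gives 421 − 54 = 367; no pledge gives 174 − 0 = 174. No deviation. ✓
  Opportunistic: no pledge gives 174 − 0 = 174; pledge gives 421 − 146 = 275. Would deviate. ✗
Try committed → no pledge, opportunistic → pledge:
  Under separation the donor infers type exactly: no pledge → committed (pays 421), pledge → opportunistic (pays 174).
  Committed: no pledge gives 421 − 0 = 421; pledge gives 174 − 54 = 120. No deviation. ✓
  Opportunistic: pledge gives 174 − 146 = 28; no pledge gives 421 − 0 = 421. Would deviate. ✗
Neither assignment is incentive-compatible.

None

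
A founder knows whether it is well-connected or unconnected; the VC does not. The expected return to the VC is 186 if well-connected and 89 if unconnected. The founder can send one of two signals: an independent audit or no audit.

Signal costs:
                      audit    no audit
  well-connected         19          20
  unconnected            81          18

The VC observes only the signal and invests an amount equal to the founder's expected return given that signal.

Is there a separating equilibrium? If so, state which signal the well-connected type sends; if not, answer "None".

Try well-connected → audit, unconnected → no audit:
  Under separation the VC infers type exactly: audit → well-connected (pays 186), no audit → unconnected (pays 89).
  Well-connected: audit gives 186 − 19 = 167; no audit gives 89 − 20 = 69. No deviation. ✓
  Unconnected: no audit gives 89 − 18 = 71; audit gives 186 − 81 = 105. Would deviate. ✗
Try well-connected → no audit, unconnected → audit:
  Under separation the VC infers type exactly: no audit → well-connected (pays 186), audit → unconnected (pays 89).
  Well-connected: no audit gives 186 − 20 = 166; audit gives 89 − 19 = 70. No deviation. ✓
  Unconnected: audit gives 89 − 81 = 8; no audit gives 186 − 18 = 168. Would deviate. ✗
Neither assignment is incentive-compatible.

None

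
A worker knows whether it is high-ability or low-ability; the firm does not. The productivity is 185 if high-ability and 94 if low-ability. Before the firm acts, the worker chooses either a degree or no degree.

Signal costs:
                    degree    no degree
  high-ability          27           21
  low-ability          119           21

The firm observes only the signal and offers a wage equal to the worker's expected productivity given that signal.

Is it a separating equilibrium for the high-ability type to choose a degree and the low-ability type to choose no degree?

Yes

Under separation the firm infers type exactly: degree → high-ability (pays 185), no degree → low-ability (pays 94).
High-ability: degree gives 185 − 27 = 158; no degree gives 94 − 21 = 73. No deviation. ✓
Low-ability: no degree gives 94 − 21 = 73; degree gives 185 − 119 = 66. No deviation. ✓
Both incentive constraints hold.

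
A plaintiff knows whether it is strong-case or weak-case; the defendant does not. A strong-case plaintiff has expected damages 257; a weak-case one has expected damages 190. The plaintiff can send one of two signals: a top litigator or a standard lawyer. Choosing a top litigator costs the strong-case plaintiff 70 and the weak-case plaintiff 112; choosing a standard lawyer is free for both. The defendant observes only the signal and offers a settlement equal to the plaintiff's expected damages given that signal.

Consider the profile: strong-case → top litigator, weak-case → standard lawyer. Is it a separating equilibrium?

No

Under separation the defendant infers type exactly: top litigator → strong-case (pays 257), standard lawyer → weak-case (pays 190).
Strong-case: top litigator gives 257 − 70 = 187; standard lawyer gives 190 − 0 = 190. Would deviate. ✗
Weak-case: standard lawyer gives 190 − 0 = 190; top litigator gives 257 − 112 = 145. No deviation. ✓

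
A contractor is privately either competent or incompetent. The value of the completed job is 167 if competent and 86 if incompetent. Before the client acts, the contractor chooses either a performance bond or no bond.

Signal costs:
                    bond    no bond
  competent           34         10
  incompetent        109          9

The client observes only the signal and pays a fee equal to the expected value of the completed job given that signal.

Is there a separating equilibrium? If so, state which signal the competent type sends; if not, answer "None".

Try competent → bond, incompetent → no bond:
  If types separate, bond earns payment 167 and no bond earns 86.
  Competent: bond gives 167 − 34 = 133; no bond gives 86 − 10 = 76. No deviation. ✓
  Incompetent: no bond gives 86 − 9 = 77; bond gives 167 − 109 = 58. No deviation. ✓
Both hold — the competent type sends bond.

bond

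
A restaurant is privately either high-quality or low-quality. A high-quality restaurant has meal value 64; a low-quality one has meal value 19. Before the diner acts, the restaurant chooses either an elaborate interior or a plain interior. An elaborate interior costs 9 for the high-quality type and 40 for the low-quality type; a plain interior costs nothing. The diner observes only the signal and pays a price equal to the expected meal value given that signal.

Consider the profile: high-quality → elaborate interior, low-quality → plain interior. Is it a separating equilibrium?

If types separate, elaborate interior earns payment 64 and plain interior earns 19.
High-quality: elaborate interior gives 64 − 9 = 55; plain interior gives 19 − 0 = 19. No deviation. ✓
Low-quality: plain interior gives 19 − 0 = 19; elaborate interior gives 64 − 40 = 24. Would deviate. ✗

No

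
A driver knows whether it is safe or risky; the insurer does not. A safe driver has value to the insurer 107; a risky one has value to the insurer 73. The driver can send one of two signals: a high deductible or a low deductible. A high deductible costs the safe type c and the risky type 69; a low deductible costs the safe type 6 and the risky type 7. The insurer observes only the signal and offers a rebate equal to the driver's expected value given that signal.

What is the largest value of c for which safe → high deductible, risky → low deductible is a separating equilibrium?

Under separation: high deductible → safe (pays 107); low deductible → risky (pays 73).
Risky: 73 − 7 = 66 ≥ 107 − 69 = 38. Holds regardless of c. ✓
Safe: 107 − c ≥ 73 − 6, so c ≤ 107 − 67 = 40.

40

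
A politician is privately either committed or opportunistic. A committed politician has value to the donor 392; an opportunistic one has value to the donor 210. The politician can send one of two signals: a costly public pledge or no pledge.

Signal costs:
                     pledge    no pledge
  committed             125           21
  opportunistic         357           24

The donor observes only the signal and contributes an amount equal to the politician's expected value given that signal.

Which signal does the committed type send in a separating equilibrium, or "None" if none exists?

pledge

Try committed → pledge, opportunistic → no pledge:
  If types separate, pledge earns payment 392 and no pledge earns 210.
  Committed: pledge gives 392 − 125 = 267; no pledge gives 210 − 21 = 189. No deviation. ✓
  Opportunistic: no pledge gives 210 − 24 = 186; pledge gives 392 − 357 = 35. No deviation. ✓
Both hold — the committed type sends pledge.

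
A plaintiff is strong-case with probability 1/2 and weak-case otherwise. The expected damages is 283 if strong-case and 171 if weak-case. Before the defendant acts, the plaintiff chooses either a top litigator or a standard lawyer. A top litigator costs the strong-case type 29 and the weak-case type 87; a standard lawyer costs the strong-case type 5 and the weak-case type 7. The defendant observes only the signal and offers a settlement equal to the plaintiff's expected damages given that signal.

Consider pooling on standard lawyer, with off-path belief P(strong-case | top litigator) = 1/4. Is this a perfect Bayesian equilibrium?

Yes

At the pooled signal (standard lawyer) the defendant holds the prior 1/2 and pays 1/2·283 + 1/2·171 = 227. Off-path (top litigator) belief 1/4 gives 1/4·283 + 3/4·171 = 199.
Strong-case: standard lawyer gives 227 − 5 = 222; top litigator gives 199 − 29 = 170. Stays. ✓
Weak-case: standard lawyer gives 227 − 7 = 220; top litigator gives 199 − 87 = 112. Stays. ✓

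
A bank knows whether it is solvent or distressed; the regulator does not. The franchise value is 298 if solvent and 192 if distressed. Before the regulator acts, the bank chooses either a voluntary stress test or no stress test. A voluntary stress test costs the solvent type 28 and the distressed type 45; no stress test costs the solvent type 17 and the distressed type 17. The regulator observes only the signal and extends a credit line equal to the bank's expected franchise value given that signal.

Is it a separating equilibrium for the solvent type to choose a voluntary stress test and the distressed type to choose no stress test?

No

If types separate, stress test earns payment 298 and no stress test earns 192.
Solvent: stress test gives 298 − 28 = 270; no stress test gives 192 − 17 = 175. No deviation. ✓
Distressed: no stress test gives 192 − 17 = 175; stress test gives 298 − 45 = 253. Would deviate. ✗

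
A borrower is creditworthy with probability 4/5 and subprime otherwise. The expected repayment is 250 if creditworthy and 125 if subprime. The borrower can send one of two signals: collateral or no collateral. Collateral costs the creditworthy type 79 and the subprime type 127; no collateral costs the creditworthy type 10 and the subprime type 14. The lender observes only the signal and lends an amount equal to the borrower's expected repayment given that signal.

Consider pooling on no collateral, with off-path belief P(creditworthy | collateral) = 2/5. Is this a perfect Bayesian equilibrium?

At the pooled signal (no collateral) the lender holds the prior 4/5 and pays 4/5·250 + 1/5·125 = 225. Off-path (collateral) belief 2/5 gives 2/5·250 + 3/5·125 = 175.
Creditworthy: no collateral gives 225 − 10 = 215; collateral gives 175 − 79 = 96. Stays. ✓
Subprime: no collateral gives 225 − 14 = 211; collateral gives 175 − 127 = 48. Stays. ✓

Yes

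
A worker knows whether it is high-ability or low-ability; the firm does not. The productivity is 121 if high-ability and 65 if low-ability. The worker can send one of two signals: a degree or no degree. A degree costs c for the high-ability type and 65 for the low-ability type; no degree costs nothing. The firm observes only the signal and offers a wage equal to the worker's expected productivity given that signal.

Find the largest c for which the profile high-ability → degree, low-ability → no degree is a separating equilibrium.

56

Under separation: degree → high-ability (pays 121); no degree → low-ability (pays 65).
Low-ability: 65 − 0 = 65 ≥ 121 − 65 = 56. Holds regardless of c. ✓
High-ability: 121 − c ≥ 65 − 0, so c ≤ 121 − 65 = 56.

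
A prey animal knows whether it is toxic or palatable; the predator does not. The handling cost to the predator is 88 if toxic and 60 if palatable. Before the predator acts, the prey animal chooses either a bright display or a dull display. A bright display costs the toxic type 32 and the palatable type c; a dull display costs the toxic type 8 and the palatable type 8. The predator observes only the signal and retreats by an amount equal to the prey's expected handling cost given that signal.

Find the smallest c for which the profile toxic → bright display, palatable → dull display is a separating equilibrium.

36

Under separation: bright display → toxic (pays 88); dull display → palatable (pays 60).
Toxic: 88 − 32 = 56 ≥ 60 − 8 = 52. Holds regardless of c. ✓
Palatable: 60 − 8 ≥ 88 − c, so c ≥ 88 − 52 = 36.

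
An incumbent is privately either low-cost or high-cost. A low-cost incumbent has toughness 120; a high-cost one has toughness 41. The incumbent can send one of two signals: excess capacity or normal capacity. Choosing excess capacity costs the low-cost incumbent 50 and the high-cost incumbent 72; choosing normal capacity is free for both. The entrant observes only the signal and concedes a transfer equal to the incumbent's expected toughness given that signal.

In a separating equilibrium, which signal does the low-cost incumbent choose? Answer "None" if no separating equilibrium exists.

None

Try low-cost → excess capacity, high-cost → normal capacity:
  Under separation the entrant infers type exactly: excess capacity → low-cost (pays 120), normal capacity → high-cost (pays 41).
  Low-cost: excess capacity gives 120 − 50 = 70; normal capacity gives 41 − 0 = 41. No deviation. ✓
  High-cost: normal capacity gives 41 − 0 = 41; excess capacity gives 120 − 72 = 48. Would deviate. ✗
Try low-cost → normal capacity, high-cost → excess capacity:
  Under separation the entrant infers type exactly: normal capacity → low-cost (pays 120), excess capacity → high-cost (pays 41).
  Low-cost: normal capacity gives 120 − 0 = 120; excess capacity gives 41 − 50 = -9. No deviation. ✓
  High-cost: excess capacity gives 41 − 72 = -31; normal capacity gives 120 − 0 = 120. Would deviate. ✗
Neither assignment is incentive-compatible.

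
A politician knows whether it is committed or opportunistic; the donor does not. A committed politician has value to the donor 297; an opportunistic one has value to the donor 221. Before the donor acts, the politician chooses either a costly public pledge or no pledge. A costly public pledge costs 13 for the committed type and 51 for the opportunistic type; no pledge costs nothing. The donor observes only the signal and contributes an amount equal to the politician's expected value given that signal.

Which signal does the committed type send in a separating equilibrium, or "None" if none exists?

None

Try committed → pledge, opportunistic → no pledge:
  If types separate, pledge earns payment 297 and no pledge earns 221.
  Committed: pledge gives 297 − 13 = 284; no pledge gives 221 − 0 = 221. No deviation. ✓
  Opportunistic: no pledge gives 221 − 0 = 221; pledge gives 297 − 51 = 246. Would deviate. ✗
Try committed → no pledge, opportunistic → pledge:
  If types separate, no pledge earns payment 297 and pledge earns 221.
  Committed: no pledge gives 297 − 0 = 297; pledge gives 221 − 13 = 208. No deviation. ✓
  Opportunistic: pledge gives 221 − 51 = 170; no pledge gives 297 − 0 = 297. Would deviate. ✗
Neither assignment is incentive-compatible.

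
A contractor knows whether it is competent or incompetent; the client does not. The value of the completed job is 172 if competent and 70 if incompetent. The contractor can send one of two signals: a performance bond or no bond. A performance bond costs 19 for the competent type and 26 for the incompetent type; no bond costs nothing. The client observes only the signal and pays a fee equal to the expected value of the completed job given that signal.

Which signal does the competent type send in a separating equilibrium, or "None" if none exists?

Try competent → bond, incompetent → no bond:
  Under separation the client infers type exactly: bond → competent (pays 172), no bond → incompetent (pays 70).
  Competent: bond gives 172 − 19 = 153; no bond gives 70 − 0 = 70. No deviation. ✓
  Incompetent: no bond gives 70 − 0 = 70; bond gives 172 − 26 = 146. Would deviate. ✗
Try competent → no bond, incompetent → bond:
  Under separation the client infers type exactly: no bond → competent (pays 172), bond → incompetent (pays 70).
  Competent: no bond gives 172 − 0 = 172; bond gives 70 − 19 = 51. No deviation. ✓
  Incompetent: bond gives 70 − 26 = 44; no bond gives 172 − 0 = 172. Would deviate. ✗
Neither assignment is incentive-compatible.

None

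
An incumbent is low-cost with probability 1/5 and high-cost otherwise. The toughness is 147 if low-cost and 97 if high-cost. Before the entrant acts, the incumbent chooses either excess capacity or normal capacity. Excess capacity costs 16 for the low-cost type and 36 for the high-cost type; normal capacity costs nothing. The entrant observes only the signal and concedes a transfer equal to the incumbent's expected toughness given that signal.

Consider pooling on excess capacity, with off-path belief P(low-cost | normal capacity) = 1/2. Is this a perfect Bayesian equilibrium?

No

At the pooled signal (excess capacity) the entrant holds the prior 1/5 and pays 1/5·147 + 4/5·97 = 107. Off-path (normal capacity) belief 1/2 gives 1/2·147 + 1/2·97 = 122.
Low-cost: excess capacity gives 107 − 16 = 91; normal capacity gives 122 − 0 = 122. Deviates. ✗
High-cost: excess capacity gives 107 − 36 = 71; normal capacity gives 122 − 0 = 122. Deviates. ✗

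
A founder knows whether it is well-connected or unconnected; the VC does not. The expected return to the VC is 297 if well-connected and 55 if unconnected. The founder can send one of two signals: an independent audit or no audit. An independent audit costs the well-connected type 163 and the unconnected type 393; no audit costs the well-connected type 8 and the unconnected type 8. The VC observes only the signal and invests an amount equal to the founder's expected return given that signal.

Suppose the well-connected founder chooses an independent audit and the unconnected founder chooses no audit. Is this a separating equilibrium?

Under separation the VC infers type exactly: audit → well-connected (pays 297), no audit → unconnected (pays 55).
Well-connected: audit gives 297 − 163 = 134; no audit gives 55 − 8 = 47. No deviation. ✓
Unconnected: no audit gives 55 − 8 = 47; audit gives 297 − 393 = -96. No deviation. ✓
Neither type gains from mimicking the other.

Yes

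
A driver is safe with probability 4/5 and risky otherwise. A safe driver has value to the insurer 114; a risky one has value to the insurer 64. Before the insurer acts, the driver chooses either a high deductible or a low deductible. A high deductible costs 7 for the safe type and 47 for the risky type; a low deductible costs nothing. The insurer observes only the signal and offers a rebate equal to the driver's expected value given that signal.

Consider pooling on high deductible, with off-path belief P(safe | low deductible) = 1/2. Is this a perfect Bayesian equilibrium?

On the equilibrium path (high deductible) the insurer holds the prior 4/5 and pays 4/5·114 + 1/5·64 = 104. Off-path (low deductible) belief 1/2 gives 1/2·114 + 1/2·64 = 89.
Safe: high deductible gives 104 − 7 = 97; low deductible gives 89 − 0 = 89. Stays. ✓
Risky: high deductible gives 104 − 47 = 57; low deductible gives 89 − 0 = 89. Deviates. ✗

No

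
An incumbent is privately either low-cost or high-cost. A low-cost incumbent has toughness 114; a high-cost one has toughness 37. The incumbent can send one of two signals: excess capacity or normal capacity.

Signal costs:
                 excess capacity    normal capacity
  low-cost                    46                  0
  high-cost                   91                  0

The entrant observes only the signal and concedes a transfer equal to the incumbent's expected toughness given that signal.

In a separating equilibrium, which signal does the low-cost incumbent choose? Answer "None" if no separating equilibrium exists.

Try low-cost → excess capacity, high-cost → normal capacity:
  If types separate, excess capacity earns payment 114 and normal capacity earns 37.
  Low-cost: excess capacity gives 114 − 46 = 68; normal capacity gives 37 − 0 = 37. No deviation. ✓
  High-cost: normal capacity gives 37 − 0 = 37; excess capacity gives 114 − 91 = 23. No deviation. ✓
Both hold — the low-cost type sends excess capacity.

excess capacity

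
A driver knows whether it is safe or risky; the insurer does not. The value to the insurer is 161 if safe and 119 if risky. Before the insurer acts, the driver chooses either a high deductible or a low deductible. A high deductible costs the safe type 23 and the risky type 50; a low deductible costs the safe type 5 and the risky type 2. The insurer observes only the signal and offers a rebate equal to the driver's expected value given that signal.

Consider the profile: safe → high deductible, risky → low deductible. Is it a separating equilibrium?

If types separate, high deductible earns payment 161 and low deductible earns 119.
Safe: high deductible gives 161 − 23 = 138; low deductible gives 119 − 5 = 114. No deviation. ✓
Risky: low deductible gives 119 − 2 = 117; high deductible gives 161 − 50 = 111. No deviation. ✓
Neither type gains from mimicking the other.

Yes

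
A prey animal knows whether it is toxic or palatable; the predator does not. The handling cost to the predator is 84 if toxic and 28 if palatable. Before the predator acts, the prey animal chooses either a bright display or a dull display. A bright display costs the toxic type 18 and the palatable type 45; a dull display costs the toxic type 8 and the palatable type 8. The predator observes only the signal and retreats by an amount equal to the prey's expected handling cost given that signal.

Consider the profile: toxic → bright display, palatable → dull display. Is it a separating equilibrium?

No

If types separate, bright display earns payment 84 and dull display earns 28.
Toxic: bright display gives 84 − 18 = 66; dull display gives 28 − 8 = 20. No deviation. ✓
Palatable: dull display gives 28 − 8 = 20; bright display gives 84 − 45 = 39. Would deviate. ✗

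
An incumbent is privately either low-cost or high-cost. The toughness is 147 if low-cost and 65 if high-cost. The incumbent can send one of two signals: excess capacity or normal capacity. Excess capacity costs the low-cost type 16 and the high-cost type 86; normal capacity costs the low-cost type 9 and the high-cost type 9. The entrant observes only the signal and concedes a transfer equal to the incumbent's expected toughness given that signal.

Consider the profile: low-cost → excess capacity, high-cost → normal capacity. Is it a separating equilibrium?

If types separate, excess capacity earns payment 147 and normal capacity earns 65.
Low-cost: excess capacity gives 147 − 16 = 131; normal capacity gives 65 − 9 = 56. No deviation. ✓
High-cost: normal capacity gives 65 − 9 = 56; excess capacity gives 147 − 86 = 61. Would deviate. ✗

No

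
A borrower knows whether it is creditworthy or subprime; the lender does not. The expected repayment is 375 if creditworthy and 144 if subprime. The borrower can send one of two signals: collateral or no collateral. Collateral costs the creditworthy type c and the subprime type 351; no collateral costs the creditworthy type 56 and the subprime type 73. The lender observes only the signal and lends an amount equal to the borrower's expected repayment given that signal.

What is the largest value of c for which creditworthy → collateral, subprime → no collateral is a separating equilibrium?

287

Under separation: collateral → creditworthy (pays 375); no collateral → subprime (pays 144).
Subprime: 144 − 73 = 71 ≥ 375 − 351 = 24. Holds regardless of c. ✓
Creditworthy: 375 − c ≥ 144 − 56, so c ≤ 375 − 88 = 287.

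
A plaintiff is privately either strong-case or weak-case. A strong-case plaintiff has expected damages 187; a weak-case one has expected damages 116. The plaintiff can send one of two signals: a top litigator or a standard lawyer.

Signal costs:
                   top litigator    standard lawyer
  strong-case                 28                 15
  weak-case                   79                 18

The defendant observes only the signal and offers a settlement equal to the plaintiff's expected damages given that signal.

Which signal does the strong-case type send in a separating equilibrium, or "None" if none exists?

Try strong-case → top litigator, weak-case → standard lawyer:
  Under separation the defendant infers type exactly: top litigator → strong-case (pays 187), standard lawyer → weak-case (pays 116).
  Strong-case: top litigator gives 187 − 28 = 159; standard lawyer gives 116 − 15 = 101. No deviation. ✓
  Weak-case: standard lawyer gives 116 − 18 = 98; top litigator gives 187 − 79 = 108. Would deviate. ✗
Try strong-case → standard lawyer, weak-case → top litigator:
  Under separation the defendant infers type exactly: standard lawyer → strong-case (pays 187), top litigator → weak-case (pays 116).
  Strong-case: standard lawyer gives 187 − 15 = 172; top litigator gives 116 − 28 = 88. No deviation. ✓
  Weak-case: top litigator gives 116 − 79 = 37; standard lawyer gives 187 − 18 = 169. Would deviate. ✗
Neither assignment is incentive-compatible.

None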